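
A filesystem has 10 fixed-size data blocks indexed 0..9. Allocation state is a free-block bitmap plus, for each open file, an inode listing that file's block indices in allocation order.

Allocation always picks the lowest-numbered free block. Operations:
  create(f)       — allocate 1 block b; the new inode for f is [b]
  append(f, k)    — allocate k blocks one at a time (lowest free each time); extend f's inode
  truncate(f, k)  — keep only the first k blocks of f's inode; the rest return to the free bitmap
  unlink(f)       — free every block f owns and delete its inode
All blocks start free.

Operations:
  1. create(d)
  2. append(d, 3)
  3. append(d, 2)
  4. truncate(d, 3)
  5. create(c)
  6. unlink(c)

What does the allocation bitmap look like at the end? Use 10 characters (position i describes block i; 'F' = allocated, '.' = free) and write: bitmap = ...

  1. create(d)  ⇒  F.........  {d→[0]}
  2. append(d, 3)  ⇒  FFFF......  {d→[0, 1, 2, 3]}
  3. append(d, 2)  ⇒  FFFFFF....  {d→[0, 1, 2, 3, 4, 5]}
  4. truncate(d, 3)  ⇒  FFF.......  {d→[0, 1, 2]}
  5. create(c)  ⇒  FFFF......  {c→[3]; d→[0, 1, 2]}
  6. unlink(c)  ⇒  FFF.......  {d→[0, 1, 2]}

bitmap = FFF.......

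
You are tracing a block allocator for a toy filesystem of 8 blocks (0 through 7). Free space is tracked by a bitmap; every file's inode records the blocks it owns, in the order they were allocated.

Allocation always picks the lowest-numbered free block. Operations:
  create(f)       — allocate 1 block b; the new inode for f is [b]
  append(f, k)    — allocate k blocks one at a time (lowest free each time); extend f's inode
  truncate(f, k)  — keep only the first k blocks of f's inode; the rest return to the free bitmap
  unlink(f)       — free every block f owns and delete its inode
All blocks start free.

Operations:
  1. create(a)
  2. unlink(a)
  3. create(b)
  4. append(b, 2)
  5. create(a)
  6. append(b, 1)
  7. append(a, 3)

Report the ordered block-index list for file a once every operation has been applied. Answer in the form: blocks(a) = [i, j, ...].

blocks(a) = [3, 5, 6, 7]

after create(a) → a:[0]  free=[F.......]
after unlink(a) →   free=[........]
after create(b) → b:[0]  free=[F.......]
after append(b, 2) → b:[0, 1, 2]  free=[FFF.....]
after create(a) → a:[3], b:[0, 1, 2]  free=[FFFF....]
after append(b, 1) → a:[3], b:[0, 1, 2, 4]  free=[FFFFF...]
after append(a, 3) → a:[3, 5, 6, 7], b:[0, 1, 2, 4]  free=[FFFFFFFF]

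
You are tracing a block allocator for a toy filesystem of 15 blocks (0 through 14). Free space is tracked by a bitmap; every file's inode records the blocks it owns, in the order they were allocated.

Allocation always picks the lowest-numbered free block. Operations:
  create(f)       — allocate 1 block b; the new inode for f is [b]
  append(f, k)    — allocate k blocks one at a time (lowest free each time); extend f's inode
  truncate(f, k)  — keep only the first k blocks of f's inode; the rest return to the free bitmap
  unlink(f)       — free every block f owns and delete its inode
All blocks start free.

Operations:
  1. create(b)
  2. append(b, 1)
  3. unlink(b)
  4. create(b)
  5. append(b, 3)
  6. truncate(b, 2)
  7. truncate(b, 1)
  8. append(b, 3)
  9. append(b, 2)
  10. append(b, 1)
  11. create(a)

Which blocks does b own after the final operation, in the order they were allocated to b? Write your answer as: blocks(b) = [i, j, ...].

after create(b) → b:[0]  free=[F..............]
after append(b, 1) → b:[0, 1]  free=[FF.............]
after unlink(b) →   free=[...............]
after create(b) → b:[0]  free=[F..............]
after append(b, 3) → b:[0, 1, 2, 3]  free=[FFFF...........]
after truncate(b, 2) → b:[0, 1]  free=[FF.............]
after truncate(b, 1) → b:[0]  free=[F..............]
after append(b, 3) → b:[0, 1, 2, 3]  free=[FFFF...........]
after append(b, 2) → b:[0, 1, 2, 3, 4, 5]  free=[FFFFFF.........]
after append(b, 1) → b:[0, 1, 2, 3, 4, 5, 6]  free=[FFFFFFF........]
after create(a) → a:[7], b:[0, 1, 2, 3, 4, 5, 6]  free=[FFFFFFFF.......]

blocks(b) = [0, 1, 2, 3, 4, 5, 6]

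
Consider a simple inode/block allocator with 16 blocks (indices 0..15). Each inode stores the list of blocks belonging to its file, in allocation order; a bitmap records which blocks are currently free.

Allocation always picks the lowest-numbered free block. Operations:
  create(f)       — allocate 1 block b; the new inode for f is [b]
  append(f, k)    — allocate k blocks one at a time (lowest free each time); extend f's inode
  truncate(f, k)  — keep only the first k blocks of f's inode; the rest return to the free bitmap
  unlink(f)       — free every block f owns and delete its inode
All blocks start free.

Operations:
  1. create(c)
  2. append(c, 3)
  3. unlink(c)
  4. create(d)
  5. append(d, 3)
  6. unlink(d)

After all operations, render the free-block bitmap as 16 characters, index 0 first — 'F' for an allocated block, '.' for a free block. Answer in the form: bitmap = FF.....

  1. create(c)  ⇒  F...............  {c→[0]}
  2. append(c, 3)  ⇒  FFFF............  {c→[0, 1, 2, 3]}
  3. unlink(c)  ⇒  ................  {}
  4. create(d)  ⇒  F...............  {d→[0]}
  5. append(d, 3)  ⇒  FFFF............  {d→[0, 1, 2, 3]}
  6. unlink(d)  ⇒  ................  {}

bitmap = ................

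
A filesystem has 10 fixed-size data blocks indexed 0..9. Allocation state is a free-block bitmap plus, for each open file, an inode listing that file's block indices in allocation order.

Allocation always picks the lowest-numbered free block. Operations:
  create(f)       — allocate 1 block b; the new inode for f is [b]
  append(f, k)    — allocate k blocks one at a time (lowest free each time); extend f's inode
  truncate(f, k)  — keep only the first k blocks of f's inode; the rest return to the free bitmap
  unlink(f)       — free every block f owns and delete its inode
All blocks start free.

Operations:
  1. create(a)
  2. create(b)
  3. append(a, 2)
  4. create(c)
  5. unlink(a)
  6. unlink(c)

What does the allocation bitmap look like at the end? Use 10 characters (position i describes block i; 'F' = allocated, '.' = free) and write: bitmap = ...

[1] create(a) — a=0 (map F.........)
[2] create(b) — a=0 b=1 (map FF........)
[3] append(a, 2) — a=0,2,3 b=1 (map FFFF......)
[4] create(c) — a=0,2,3 b=1 c=4 (map FFFFF.....)
[5] unlink(a) — b=1 c=4 (map .F..F.....)
[6] unlink(c) — b=1 (map .F........)

bitmap = .F........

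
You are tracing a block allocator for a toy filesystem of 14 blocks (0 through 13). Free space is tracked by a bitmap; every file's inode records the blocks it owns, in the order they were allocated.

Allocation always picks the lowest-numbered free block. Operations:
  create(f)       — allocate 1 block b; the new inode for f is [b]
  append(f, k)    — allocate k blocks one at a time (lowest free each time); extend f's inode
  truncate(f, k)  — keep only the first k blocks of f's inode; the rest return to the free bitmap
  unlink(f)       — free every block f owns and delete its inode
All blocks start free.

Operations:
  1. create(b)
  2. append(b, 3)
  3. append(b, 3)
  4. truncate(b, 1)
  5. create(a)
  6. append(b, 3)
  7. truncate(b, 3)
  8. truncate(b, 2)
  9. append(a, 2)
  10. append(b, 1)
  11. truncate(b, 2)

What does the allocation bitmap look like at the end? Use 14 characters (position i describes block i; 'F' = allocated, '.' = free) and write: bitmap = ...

create(b): bitmap=F............. | b=[0]
append(b, 3): bitmap=FFFF.......... | b=[0, 1, 2, 3]
append(b, 3): bitmap=FFFFFFF....... | b=[0, 1, 2, 3, 4, 5, 6]
truncate(b, 1): bitmap=F............. | b=[0]
create(a): bitmap=FF............ | a=[1] b=[0]
append(b, 3): bitmap=FFFFF......... | a=[1] b=[0, 2, 3, 4]
truncate(b, 3): bitmap=FFFF.......... | a=[1] b=[0, 2, 3]
truncate(b, 2): bitmap=FFF........... | a=[1] b=[0, 2]
append(a, 2): bitmap=FFFFF......... | a=[1, 3, 4] b=[0, 2]
append(b, 1): bitmap=FFFFFF........ | a=[1, 3, 4] b=[0, 2, 5]
truncate(b, 2): bitmap=FFFFF......... | a=[1, 3, 4] b=[0, 2]

bitmap = FFFFF.........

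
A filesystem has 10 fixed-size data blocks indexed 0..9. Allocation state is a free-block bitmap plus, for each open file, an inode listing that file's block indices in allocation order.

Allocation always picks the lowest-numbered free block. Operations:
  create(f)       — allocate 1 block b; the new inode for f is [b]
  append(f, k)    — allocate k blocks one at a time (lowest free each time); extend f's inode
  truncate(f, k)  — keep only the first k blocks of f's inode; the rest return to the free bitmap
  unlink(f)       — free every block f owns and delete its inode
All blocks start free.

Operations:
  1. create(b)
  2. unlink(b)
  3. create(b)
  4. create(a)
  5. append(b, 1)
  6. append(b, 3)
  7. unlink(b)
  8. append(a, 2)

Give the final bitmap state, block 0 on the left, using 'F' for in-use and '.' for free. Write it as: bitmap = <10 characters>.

bitmap = FFF.......

create(b): bitmap=F......... | b=[0]
unlink(b): bitmap=.......... | 
create(b): bitmap=F......... | b=[0]
create(a): bitmap=FF........ | a=[1] b=[0]
append(b, 1): bitmap=FFF....... | a=[1] b=[0, 2]
append(b, 3): bitmap=FFFFFF.... | a=[1] b=[0, 2, 3, 4, 5]
unlink(b): bitmap=.F........ | a=[1]
append(a, 2): bitmap=FFF....... | a=[1, 0, 2]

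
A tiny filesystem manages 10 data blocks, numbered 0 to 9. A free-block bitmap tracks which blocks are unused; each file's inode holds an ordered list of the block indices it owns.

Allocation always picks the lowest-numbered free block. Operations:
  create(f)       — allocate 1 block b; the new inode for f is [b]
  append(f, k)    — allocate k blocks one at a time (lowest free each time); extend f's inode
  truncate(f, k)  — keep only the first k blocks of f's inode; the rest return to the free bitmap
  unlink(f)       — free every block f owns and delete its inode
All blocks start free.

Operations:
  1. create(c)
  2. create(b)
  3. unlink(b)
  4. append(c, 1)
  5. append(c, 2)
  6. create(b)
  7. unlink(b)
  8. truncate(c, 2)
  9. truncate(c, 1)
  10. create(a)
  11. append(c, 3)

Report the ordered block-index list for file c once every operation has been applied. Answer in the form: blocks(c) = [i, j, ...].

blocks(c) = [0, 2, 3, 4]

after create(c) → c:[0]  free=[F.........]
after create(b) → b:[1], c:[0]  free=[FF........]
after unlink(b) → c:[0]  free=[F.........]
after append(c, 1) → c:[0, 1]  free=[FF........]
after append(c, 2) → c:[0, 1, 2, 3]  free=[FFFF......]
after create(b) → b:[4], c:[0, 1, 2, 3]  free=[FFFFF.....]
after unlink(b) → c:[0, 1, 2, 3]  free=[FFFF......]
after truncate(c, 2) → c:[0, 1]  free=[FF........]
after truncate(c, 1) → c:[0]  free=[F.........]
after create(a) → a:[1], c:[0]  free=[FF........]
after append(c, 3) → a:[1], c:[0, 2, 3, 4]  free=[FFFFF.....]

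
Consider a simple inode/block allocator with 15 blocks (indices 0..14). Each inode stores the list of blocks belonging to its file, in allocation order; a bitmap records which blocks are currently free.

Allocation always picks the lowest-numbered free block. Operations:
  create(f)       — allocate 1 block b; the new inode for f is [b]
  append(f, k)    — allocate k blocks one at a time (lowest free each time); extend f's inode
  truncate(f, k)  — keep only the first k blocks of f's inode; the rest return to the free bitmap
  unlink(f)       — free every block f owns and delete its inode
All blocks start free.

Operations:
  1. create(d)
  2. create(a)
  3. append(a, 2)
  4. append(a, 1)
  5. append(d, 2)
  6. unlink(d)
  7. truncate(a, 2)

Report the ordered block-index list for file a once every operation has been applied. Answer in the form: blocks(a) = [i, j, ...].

[1] create(d) — d=0 (map F..............)
[2] create(a) — a=1 d=0 (map FF.............)
[3] append(a, 2) — a=1,2,3 d=0 (map FFFF...........)
[4] append(a, 1) — a=1,2,3,4 d=0 (map FFFFF..........)
[5] append(d, 2) — a=1,2,3,4 d=0,5,6 (map FFFFFFF........)
[6] unlink(d) — a=1,2,3,4 (map .FFFF..........)
[7] truncate(a, 2) — a=1,2 (map .FF............)

blocks(a) = [1, 2]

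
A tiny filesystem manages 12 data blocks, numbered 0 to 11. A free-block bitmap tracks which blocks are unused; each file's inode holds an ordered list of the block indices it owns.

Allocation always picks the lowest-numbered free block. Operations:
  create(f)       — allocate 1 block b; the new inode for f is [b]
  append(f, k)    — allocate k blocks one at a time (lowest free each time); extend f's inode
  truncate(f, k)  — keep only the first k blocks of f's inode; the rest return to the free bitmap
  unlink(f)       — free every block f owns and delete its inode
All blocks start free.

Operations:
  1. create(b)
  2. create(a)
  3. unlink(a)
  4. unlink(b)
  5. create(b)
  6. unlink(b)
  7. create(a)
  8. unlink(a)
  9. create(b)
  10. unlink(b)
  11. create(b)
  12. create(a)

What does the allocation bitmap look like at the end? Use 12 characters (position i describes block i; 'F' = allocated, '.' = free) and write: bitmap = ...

bitmap = FF..........

[1] create(b) — b=0 (map F...........)
[2] create(a) — a=1 b=0 (map FF..........)
[3] unlink(a) — b=0 (map F...........)
[4] unlink(b) —  (map ............)
[5] create(b) — b=0 (map F...........)
[6] unlink(b) —  (map ............)
[7] create(a) — a=0 (map F...........)
[8] unlink(a) —  (map ............)
[9] create(b) — b=0 (map F...........)
[10] unlink(b) —  (map ............)
[11] create(b) — b=0 (map F...........)
[12] create(a) — a=1 b=0 (map FF..........)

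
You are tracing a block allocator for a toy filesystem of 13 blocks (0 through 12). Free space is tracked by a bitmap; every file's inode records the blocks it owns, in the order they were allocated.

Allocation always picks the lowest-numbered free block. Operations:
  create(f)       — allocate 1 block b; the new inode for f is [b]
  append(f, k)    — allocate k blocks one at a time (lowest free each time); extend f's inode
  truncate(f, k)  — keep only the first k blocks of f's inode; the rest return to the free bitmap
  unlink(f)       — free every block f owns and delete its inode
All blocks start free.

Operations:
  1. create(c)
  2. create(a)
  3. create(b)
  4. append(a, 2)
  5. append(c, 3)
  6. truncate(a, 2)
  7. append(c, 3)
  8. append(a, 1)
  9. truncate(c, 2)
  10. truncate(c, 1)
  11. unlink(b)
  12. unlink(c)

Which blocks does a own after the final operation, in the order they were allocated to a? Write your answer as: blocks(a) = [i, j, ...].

blocks(a) = [1, 3, 10]

after create(c) → c:[0]  free=[F............]
after create(a) → a:[1], c:[0]  free=[FF...........]
after create(b) → a:[1], b:[2], c:[0]  free=[FFF..........]
after append(a, 2) → a:[1, 3, 4], b:[2], c:[0]  free=[FFFFF........]
after append(c, 3) → a:[1, 3, 4], b:[2], c:[0, 5, 6, 7]  free=[FFFFFFFF.....]
after truncate(a, 2) → a:[1, 3], b:[2], c:[0, 5, 6, 7]  free=[FFFF.FFF.....]
after append(c, 3) → a:[1, 3], b:[2], c:[0, 5, 6, 7, 4, 8, 9]  free=[FFFFFFFFFF...]
after append(a, 1) → a:[1, 3, 10], b:[2], c:[0, 5, 6, 7, 4, 8, 9]  free=[FFFFFFFFFFF..]
after truncate(c, 2) → a:[1, 3, 10], b:[2], c:[0, 5]  free=[FFFF.F....F..]
after truncate(c, 1) → a:[1, 3, 10], b:[2], c:[0]  free=[FFFF......F..]
after unlink(b) → a:[1, 3, 10], c:[0]  free=[FF.F......F..]
after unlink(c) → a:[1, 3, 10]  free=[.F.F......F..]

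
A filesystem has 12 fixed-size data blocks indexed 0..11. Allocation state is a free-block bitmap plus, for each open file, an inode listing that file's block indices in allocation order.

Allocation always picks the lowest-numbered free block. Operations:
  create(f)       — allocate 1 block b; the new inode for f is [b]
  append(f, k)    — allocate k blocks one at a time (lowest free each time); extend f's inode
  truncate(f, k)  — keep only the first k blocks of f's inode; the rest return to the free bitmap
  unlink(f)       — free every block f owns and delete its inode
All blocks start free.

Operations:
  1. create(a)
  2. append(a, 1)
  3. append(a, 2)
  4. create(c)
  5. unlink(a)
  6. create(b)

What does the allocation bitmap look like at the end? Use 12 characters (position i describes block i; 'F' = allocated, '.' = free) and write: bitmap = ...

bitmap = F...F.......

create(a): bitmap=F........... | a=[0]
append(a, 1): bitmap=FF.......... | a=[0, 1]
append(a, 2): bitmap=FFFF........ | a=[0, 1, 2, 3]
create(c): bitmap=FFFFF....... | a=[0, 1, 2, 3] c=[4]
unlink(a): bitmap=....F....... | c=[4]
create(b): bitmap=F...F....... | b=[0] c=[4]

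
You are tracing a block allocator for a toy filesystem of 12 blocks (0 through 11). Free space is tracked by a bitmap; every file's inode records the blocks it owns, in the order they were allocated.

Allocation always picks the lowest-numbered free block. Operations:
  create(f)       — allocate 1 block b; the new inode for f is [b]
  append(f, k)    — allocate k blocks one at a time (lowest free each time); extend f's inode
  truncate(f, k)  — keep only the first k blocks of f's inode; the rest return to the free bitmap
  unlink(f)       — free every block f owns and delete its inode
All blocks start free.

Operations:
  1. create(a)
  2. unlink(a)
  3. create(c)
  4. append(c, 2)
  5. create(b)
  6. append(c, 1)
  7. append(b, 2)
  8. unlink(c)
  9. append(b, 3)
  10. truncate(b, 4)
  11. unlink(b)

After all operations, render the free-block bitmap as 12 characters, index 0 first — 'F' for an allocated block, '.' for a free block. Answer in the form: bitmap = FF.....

[1] create(a) — a=0 (map F...........)
[2] unlink(a) —  (map ............)
[3] create(c) — c=0 (map F...........)
[4] append(c, 2) — c=0,1,2 (map FFF.........)
[5] create(b) — b=3 c=0,1,2 (map FFFF........)
[6] append(c, 1) — b=3 c=0,1,2,4 (map FFFFF.......)
[7] append(b, 2) — b=3,5,6 c=0,1,2,4 (map FFFFFFF.....)
[8] unlink(c) — b=3,5,6 (map ...F.FF.....)
[9] append(b, 3) — b=3,5,6,0,1,2 (map FFFF.FF.....)
[10] truncate(b, 4) — b=3,5,6,0 (map F..F.FF.....)
[11] unlink(b) —  (map ............)

bitmap = ............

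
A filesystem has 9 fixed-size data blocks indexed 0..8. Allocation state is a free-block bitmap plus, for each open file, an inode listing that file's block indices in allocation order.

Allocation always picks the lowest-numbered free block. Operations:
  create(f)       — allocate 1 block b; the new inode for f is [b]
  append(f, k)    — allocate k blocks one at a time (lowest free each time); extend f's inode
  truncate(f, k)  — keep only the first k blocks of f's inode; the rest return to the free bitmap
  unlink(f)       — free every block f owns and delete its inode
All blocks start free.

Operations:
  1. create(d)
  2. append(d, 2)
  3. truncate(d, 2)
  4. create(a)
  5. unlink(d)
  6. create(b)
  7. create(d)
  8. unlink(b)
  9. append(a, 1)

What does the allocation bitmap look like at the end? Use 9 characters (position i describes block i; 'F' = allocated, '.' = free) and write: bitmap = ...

[1] create(d) — d=0 (map F........)
[2] append(d, 2) — d=0,1,2 (map FFF......)
[3] truncate(d, 2) — d=0,1 (map FF.......)
[4] create(a) — a=2 d=0,1 (map FFF......)
[5] unlink(d) — a=2 (map ..F......)
[6] create(b) — a=2 b=0 (map F.F......)
[7] create(d) — a=2 b=0 d=1 (map FFF......)
[8] unlink(b) — a=2 d=1 (map .FF......)
[9] append(a, 1) — a=2,0 d=1 (map FFF......)

bitmap = FFF......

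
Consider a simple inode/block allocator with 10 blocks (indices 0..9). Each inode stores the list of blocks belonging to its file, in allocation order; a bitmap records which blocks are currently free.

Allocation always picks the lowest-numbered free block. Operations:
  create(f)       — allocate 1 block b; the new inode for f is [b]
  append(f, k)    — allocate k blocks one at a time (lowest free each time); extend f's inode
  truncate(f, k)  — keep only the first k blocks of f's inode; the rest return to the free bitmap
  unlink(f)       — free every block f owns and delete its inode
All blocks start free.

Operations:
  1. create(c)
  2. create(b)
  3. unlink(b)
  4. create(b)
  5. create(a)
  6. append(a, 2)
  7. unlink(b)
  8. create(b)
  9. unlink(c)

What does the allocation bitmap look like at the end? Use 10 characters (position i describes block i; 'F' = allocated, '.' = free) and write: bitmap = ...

bitmap = .FFFF.....

after create(c) → c:[0]  free=[F.........]
after create(b) → b:[1], c:[0]  free=[FF........]
after unlink(b) → c:[0]  free=[F.........]
after create(b) → b:[1], c:[0]  free=[FF........]
after create(a) → a:[2], b:[1], c:[0]  free=[FFF.......]
after append(a, 2) → a:[2, 3, 4], b:[1], c:[0]  free=[FFFFF.....]
after unlink(b) → a:[2, 3, 4], c:[0]  free=[F.FFF.....]
after create(b) → a:[2, 3, 4], b:[1], c:[0]  free=[FFFFF.....]
after unlink(c) → a:[2, 3, 4], b:[1]  free=[.FFFF.....]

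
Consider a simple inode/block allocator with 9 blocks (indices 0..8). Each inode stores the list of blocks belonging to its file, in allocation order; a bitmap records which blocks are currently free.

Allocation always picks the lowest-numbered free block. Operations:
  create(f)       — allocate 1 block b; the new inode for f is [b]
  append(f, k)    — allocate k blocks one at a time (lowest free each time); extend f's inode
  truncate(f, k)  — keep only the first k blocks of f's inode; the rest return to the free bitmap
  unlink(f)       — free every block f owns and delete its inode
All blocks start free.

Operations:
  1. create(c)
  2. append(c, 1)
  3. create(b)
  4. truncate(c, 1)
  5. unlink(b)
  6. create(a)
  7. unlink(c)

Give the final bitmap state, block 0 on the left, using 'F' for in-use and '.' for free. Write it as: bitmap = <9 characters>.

[1] create(c) — c=0 (map F........)
[2] append(c, 1) — c=0,1 (map FF.......)
[3] create(b) — b=2 c=0,1 (map FFF......)
[4] truncate(c, 1) — b=2 c=0 (map F.F......)
[5] unlink(b) — c=0 (map F........)
[6] create(a) — a=1 c=0 (map FF.......)
[7] unlink(c) — a=1 (map .F.......)

bitmap = .F.......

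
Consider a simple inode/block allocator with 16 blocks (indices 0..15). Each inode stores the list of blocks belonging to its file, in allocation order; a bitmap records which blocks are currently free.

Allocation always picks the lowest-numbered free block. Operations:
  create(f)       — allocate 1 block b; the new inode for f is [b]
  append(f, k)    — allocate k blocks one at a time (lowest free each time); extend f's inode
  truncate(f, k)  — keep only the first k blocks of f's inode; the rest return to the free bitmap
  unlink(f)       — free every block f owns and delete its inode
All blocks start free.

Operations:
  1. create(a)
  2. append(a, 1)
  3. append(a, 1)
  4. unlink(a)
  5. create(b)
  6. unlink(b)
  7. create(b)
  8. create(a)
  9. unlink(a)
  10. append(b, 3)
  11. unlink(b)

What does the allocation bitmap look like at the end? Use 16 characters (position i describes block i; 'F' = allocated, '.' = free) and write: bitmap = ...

create(a): bitmap=F............... | a=[0]
append(a, 1): bitmap=FF.............. | a=[0, 1]
append(a, 1): bitmap=FFF............. | a=[0, 1, 2]
unlink(a): bitmap=................ | 
create(b): bitmap=F............... | b=[0]
unlink(b): bitmap=................ | 
create(b): bitmap=F............... | b=[0]
create(a): bitmap=FF.............. | a=[1] b=[0]
unlink(a): bitmap=F............... | b=[0]
append(b, 3): bitmap=FFFF............ | b=[0, 1, 2, 3]
unlink(b): bitmap=................ | 

bitmap = ................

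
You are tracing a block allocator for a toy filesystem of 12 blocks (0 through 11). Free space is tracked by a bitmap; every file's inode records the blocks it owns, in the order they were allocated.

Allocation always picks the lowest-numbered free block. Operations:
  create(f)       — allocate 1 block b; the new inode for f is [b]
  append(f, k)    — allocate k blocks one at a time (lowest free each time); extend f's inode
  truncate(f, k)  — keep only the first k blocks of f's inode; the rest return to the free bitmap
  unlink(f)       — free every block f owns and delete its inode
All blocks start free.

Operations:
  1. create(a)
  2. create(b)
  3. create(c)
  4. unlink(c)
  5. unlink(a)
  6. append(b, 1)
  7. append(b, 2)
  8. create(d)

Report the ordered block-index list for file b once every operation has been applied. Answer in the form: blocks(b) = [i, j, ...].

blocks(b) = [1, 0, 2, 3]

[1] create(a) — a=0 (map F...........)
[2] create(b) — a=0 b=1 (map FF..........)
[3] create(c) — a=0 b=1 c=2 (map FFF.........)
[4] unlink(c) — a=0 b=1 (map FF..........)
[5] unlink(a) — b=1 (map .F..........)
[6] append(b, 1) — b=1,0 (map FF..........)
[7] append(b, 2) — b=1,0,2,3 (map FFFF........)
[8] create(d) — b=1,0,2,3 d=4 (map FFFFF.......)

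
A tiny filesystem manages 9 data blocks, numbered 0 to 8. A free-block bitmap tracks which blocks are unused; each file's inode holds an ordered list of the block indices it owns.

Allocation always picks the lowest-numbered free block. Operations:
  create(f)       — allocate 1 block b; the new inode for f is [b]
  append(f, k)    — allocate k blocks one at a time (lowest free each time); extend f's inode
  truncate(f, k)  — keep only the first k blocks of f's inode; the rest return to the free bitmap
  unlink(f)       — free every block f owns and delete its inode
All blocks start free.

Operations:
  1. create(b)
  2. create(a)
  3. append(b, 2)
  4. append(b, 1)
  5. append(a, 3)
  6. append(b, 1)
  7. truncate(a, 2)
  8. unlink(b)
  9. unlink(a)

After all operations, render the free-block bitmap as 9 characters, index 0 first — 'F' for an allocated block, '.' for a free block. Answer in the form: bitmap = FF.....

  1. create(b)  ⇒  F........  {b→[0]}
  2. create(a)  ⇒  FF.......  {a→[1]; b→[0]}
  3. append(b, 2)  ⇒  FFFF.....  {a→[1]; b→[0, 2, 3]}
  4. append(b, 1)  ⇒  FFFFF....  {a→[1]; b→[0, 2, 3, 4]}
  5. append(a, 3)  ⇒  FFFFFFFF.  {a→[1, 5, 6, 7]; b→[0, 2, 3, 4]}
  6. append(b, 1)  ⇒  FFFFFFFFF  {a→[1, 5, 6, 7]; b→[0, 2, 3, 4, 8]}
  7. truncate(a, 2)  ⇒  FFFFFF..F  {a→[1, 5]; b→[0, 2, 3, 4, 8]}
  8. unlink(b)  ⇒  .F...F...  {a→[1, 5]}
  9. unlink(a)  ⇒  .........  {}

bitmap = .........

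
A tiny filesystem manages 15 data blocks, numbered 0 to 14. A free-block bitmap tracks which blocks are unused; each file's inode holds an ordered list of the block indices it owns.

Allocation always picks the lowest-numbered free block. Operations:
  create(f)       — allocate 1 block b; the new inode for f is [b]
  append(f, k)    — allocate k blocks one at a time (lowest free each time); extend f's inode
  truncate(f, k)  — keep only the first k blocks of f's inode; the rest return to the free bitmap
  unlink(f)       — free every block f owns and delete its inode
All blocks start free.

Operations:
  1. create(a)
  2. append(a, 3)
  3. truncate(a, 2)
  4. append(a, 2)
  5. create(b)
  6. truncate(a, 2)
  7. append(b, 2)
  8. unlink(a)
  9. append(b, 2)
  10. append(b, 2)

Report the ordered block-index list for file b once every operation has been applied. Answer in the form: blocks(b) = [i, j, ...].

blocks(b) = [4, 2, 3, 0, 1, 5, 6]

create(a): bitmap=F.............. | a=[0]
append(a, 3): bitmap=FFFF........... | a=[0, 1, 2, 3]
truncate(a, 2): bitmap=FF............. | a=[0, 1]
append(a, 2): bitmap=FFFF........... | a=[0, 1, 2, 3]
create(b): bitmap=FFFFF.......... | a=[0, 1, 2, 3] b=[4]
truncate(a, 2): bitmap=FF..F.......... | a=[0, 1] b=[4]
append(b, 2): bitmap=FFFFF.......... | a=[0, 1] b=[4, 2, 3]
unlink(a): bitmap=..FFF.......... | b=[4, 2, 3]
append(b, 2): bitmap=FFFFF.......... | b=[4, 2, 3, 0, 1]
append(b, 2): bitmap=FFFFFFF........ | b=[4, 2, 3, 0, 1, 5, 6]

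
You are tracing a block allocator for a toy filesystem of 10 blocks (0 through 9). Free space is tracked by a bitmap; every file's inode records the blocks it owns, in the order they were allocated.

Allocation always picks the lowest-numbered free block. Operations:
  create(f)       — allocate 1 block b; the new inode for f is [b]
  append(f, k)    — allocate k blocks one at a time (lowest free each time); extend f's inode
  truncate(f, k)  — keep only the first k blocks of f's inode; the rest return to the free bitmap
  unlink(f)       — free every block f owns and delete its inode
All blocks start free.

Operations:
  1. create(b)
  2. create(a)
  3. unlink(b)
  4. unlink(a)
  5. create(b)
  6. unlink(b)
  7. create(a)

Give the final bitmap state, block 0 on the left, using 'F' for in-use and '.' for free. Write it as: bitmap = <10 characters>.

bitmap = F.........

after create(b) → b:[0]  free=[F.........]
after create(a) → a:[1], b:[0]  free=[FF........]
after unlink(b) → a:[1]  free=[.F........]
after unlink(a) →   free=[..........]
after create(b) → b:[0]  free=[F.........]
after unlink(b) →   free=[..........]
after create(a) → a:[0]  free=[F.........]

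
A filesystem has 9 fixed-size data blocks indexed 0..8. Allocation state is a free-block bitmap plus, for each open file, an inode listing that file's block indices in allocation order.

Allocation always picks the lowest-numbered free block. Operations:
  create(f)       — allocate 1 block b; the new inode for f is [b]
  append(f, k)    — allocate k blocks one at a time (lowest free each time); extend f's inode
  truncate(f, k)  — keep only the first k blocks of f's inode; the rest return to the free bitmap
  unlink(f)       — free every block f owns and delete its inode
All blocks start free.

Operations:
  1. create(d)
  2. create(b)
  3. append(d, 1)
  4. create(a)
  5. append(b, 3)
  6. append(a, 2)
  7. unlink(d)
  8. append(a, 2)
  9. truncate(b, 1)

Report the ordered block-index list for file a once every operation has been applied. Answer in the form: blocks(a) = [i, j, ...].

blocks(a) = [3, 7, 8, 0, 2]

after create(d) → d:[0]  free=[F........]
after create(b) → b:[1], d:[0]  free=[FF.......]
after append(d, 1) → b:[1], d:[0, 2]  free=[FFF......]
after create(a) → a:[3], b:[1], d:[0, 2]  free=[FFFF.....]
after append(b, 3) → a:[3], b:[1, 4, 5, 6], d:[0, 2]  free=[FFFFFFF..]
after append(a, 2) → a:[3, 7, 8], b:[1, 4, 5, 6], d:[0, 2]  free=[FFFFFFFFF]
after unlink(d) → a:[3, 7, 8], b:[1, 4, 5, 6]  free=[.F.FFFFFF]
after append(a, 2) → a:[3, 7, 8, 0, 2], b:[1, 4, 5, 6]  free=[FFFFFFFFF]
after truncate(b, 1) → a:[3, 7, 8, 0, 2], b:[1]  free=[FFFF...FF]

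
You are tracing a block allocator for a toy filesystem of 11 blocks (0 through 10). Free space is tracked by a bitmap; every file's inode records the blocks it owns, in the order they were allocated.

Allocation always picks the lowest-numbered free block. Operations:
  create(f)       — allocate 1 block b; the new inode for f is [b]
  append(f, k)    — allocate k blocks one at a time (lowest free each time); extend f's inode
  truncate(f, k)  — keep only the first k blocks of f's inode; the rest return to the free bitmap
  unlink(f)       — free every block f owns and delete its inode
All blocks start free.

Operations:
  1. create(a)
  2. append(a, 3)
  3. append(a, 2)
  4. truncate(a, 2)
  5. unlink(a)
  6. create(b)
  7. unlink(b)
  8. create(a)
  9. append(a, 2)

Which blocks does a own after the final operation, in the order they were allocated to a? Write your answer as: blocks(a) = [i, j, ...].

create(a): bitmap=F.......... | a=[0]
append(a, 3): bitmap=FFFF....... | a=[0, 1, 2, 3]
append(a, 2): bitmap=FFFFFF..... | a=[0, 1, 2, 3, 4, 5]
truncate(a, 2): bitmap=FF......... | a=[0, 1]
unlink(a): bitmap=........... | 
create(b): bitmap=F.......... | b=[0]
unlink(b): bitmap=........... | 
create(a): bitmap=F.......... | a=[0]
append(a, 2): bitmap=FFF........ | a=[0, 1, 2]

blocks(a) = [0, 1, 2]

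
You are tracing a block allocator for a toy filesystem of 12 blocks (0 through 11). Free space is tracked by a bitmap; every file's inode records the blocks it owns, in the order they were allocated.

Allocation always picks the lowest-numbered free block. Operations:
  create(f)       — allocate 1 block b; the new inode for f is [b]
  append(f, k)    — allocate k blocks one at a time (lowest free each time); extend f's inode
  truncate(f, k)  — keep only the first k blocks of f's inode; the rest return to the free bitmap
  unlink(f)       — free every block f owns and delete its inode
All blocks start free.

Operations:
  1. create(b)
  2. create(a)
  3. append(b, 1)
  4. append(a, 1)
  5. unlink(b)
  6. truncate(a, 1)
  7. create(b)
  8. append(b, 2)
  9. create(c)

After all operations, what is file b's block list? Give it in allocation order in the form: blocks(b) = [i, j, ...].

after create(b) → b:[0]  free=[F...........]
after create(a) → a:[1], b:[0]  free=[FF..........]
after append(b, 1) → a:[1], b:[0, 2]  free=[FFF.........]
after append(a, 1) → a:[1, 3], b:[0, 2]  free=[FFFF........]
after unlink(b) → a:[1, 3]  free=[.F.F........]
after truncate(a, 1) → a:[1]  free=[.F..........]
after create(b) → a:[1], b:[0]  free=[FF..........]
after append(b, 2) → a:[1], b:[0, 2, 3]  free=[FFFF........]
after create(c) → a:[1], b:[0, 2, 3], c:[4]  free=[FFFFF.......]

blocks(b) = [0, 2, 3]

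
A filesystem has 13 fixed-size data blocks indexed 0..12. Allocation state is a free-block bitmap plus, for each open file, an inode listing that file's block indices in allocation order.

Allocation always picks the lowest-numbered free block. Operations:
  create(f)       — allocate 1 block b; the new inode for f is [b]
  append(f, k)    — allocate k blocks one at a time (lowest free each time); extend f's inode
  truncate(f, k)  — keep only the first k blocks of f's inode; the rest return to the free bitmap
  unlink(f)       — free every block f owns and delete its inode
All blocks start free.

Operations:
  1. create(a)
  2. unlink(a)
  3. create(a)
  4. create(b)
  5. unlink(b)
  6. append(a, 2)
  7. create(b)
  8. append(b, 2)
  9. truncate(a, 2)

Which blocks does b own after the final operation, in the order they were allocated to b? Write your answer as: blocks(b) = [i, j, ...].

  1. create(a)  ⇒  F............  {a→[0]}
  2. unlink(a)  ⇒  .............  {}
  3. create(a)  ⇒  F............  {a→[0]}
  4. create(b)  ⇒  FF...........  {a→[0]; b→[1]}
  5. unlink(b)  ⇒  F............  {a→[0]}
  6. append(a, 2)  ⇒  FFF..........  {a→[0, 1, 2]}
  7. create(b)  ⇒  FFFF.........  {a→[0, 1, 2]; b→[3]}
  8. append(b, 2)  ⇒  FFFFFF.......  {a→[0, 1, 2]; b→[3, 4, 5]}
  9. truncate(a, 2)  ⇒  FF.FFF.......  {a→[0, 1]; b→[3, 4, 5]}

blocks(b) = [3, 4, 5]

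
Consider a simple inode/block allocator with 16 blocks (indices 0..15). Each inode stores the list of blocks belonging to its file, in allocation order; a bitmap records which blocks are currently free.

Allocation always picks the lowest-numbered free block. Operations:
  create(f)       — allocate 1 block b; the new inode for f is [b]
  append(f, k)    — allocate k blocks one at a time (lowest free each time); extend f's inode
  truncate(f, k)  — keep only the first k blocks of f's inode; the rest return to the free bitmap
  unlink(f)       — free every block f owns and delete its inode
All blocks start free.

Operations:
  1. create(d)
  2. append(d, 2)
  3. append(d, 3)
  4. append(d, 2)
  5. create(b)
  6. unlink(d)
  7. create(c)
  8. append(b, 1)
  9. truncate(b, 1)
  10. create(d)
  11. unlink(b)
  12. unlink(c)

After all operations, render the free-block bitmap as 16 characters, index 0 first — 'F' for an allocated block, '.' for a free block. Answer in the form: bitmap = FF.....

  1. create(d)  ⇒  F...............  {d→[0]}
  2. append(d, 2)  ⇒  FFF.............  {d→[0, 1, 2]}
  3. append(d, 3)  ⇒  FFFFFF..........  {d→[0, 1, 2, 3, 4, 5]}
  4. append(d, 2)  ⇒  FFFFFFFF........  {d→[0, 1, 2, 3, 4, 5, 6, 7]}
  5. create(b)  ⇒  FFFFFFFFF.......  {b→[8]; d→[0, 1, 2, 3, 4, 5, 6, 7]}
  6. unlink(d)  ⇒  ........F.......  {b→[8]}
  7. create(c)  ⇒  F.......F.......  {b→[8]; c→[0]}
  8. append(b, 1)  ⇒  FF......F.......  {b→[8, 1]; c→[0]}
  9. truncate(b, 1)  ⇒  F.......F.......  {b→[8]; c→[0]}
  10. create(d)  ⇒  FF......F.......  {b→[8]; c→[0]; d→[1]}
  11. unlink(b)  ⇒  FF..............  {c→[0]; d→[1]}
  12. unlink(c)  ⇒  .F..............  {d→[1]}

bitmap = .F..............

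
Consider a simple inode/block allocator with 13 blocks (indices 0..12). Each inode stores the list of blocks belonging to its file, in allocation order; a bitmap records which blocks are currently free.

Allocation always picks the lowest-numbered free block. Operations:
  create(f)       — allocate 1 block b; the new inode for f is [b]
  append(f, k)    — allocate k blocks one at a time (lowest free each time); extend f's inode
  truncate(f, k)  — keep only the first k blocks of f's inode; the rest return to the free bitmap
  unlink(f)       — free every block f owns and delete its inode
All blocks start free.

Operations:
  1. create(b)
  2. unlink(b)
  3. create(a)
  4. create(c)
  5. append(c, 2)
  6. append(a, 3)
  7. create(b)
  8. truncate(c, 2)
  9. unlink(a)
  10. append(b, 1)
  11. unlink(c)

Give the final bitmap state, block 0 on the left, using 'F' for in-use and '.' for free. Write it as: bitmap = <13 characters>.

bitmap = F......F.....

[1] create(b) — b=0 (map F............)
[2] unlink(b) —  (map .............)
[3] create(a) — a=0 (map F............)
[4] create(c) — a=0 c=1 (map FF...........)
[5] append(c, 2) — a=0 c=1,2,3 (map FFFF.........)
[6] append(a, 3) — a=0,4,5,6 c=1,2,3 (map FFFFFFF......)
[7] create(b) — a=0,4,5,6 b=7 c=1,2,3 (map FFFFFFFF.....)
[8] truncate(c, 2) — a=0,4,5,6 b=7 c=1,2 (map FFF.FFFF.....)
[9] unlink(a) — b=7 c=1,2 (map .FF....F.....)
[10] append(b, 1) — b=7,0 c=1,2 (map FFF....F.....)
[11] unlink(c) — b=7,0 (map F......F.....)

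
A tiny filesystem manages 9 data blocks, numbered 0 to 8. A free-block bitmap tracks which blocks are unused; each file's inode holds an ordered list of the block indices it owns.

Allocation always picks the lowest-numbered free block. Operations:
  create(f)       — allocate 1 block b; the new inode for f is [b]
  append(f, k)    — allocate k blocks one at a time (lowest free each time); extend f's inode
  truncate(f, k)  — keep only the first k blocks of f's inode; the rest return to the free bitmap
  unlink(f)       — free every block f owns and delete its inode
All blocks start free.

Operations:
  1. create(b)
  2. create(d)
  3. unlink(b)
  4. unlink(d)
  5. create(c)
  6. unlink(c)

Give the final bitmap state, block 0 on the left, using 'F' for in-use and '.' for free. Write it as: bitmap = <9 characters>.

bitmap = .........

create(b): bitmap=F........ | b=[0]
create(d): bitmap=FF....... | b=[0] d=[1]
unlink(b): bitmap=.F....... | d=[1]
unlink(d): bitmap=......... | 
create(c): bitmap=F........ | c=[0]
unlink(c): bitmap=......... | 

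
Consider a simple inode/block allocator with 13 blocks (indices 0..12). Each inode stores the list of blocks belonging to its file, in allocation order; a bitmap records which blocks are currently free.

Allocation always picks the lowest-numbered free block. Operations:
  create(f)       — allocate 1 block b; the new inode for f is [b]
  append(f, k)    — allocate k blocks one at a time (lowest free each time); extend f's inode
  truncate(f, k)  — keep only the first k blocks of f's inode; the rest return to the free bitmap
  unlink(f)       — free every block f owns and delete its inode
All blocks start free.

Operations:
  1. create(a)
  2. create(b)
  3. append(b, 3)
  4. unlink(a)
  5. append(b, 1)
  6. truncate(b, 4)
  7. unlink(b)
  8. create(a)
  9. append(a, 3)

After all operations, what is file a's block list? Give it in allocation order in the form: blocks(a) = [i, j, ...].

blocks(a) = [0, 1, 2, 3]

after create(a) → a:[0]  free=[F............]
after create(b) → a:[0], b:[1]  free=[FF...........]
after append(b, 3) → a:[0], b:[1, 2, 3, 4]  free=[FFFFF........]
after unlink(a) → b:[1, 2, 3, 4]  free=[.FFFF........]
after append(b, 1) → b:[1, 2, 3, 4, 0]  free=[FFFFF........]
after truncate(b, 4) → b:[1, 2, 3, 4]  free=[.FFFF........]
after unlink(b) →   free=[.............]
after create(a) → a:[0]  free=[F............]
after append(a, 3) → a:[0, 1, 2, 3]  free=[FFFF.........]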